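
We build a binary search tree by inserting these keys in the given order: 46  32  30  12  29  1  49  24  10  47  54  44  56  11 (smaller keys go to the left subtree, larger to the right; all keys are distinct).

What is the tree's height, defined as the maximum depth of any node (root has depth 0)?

Insert 46: tree is empty, so 46 becomes the root.
Insert 32: 32 < 46 → go left. Place as left child of 46.
Insert 30: 30 < 46 → go left; 30 < 32 → go left. Place as left child of 32.
Insert 12: 12 < 46 → go left; 12 < 32 → go left; 12 < 30 → go left. Place as left child of 30.
Insert 29: 29 < 46 → go left; 29 < 32 → go left; 29 < 30 → go left; 29 > 12 → go right. Place as right child of 12.
Insert 1: 1 < 46 → go left; 1 < 32 → go left; 1 < 30 → go left; 1 < 12 → go left. Place as left child of 12.
Insert 49: 49 > 46 → go right. Place as right child of 46.
Insert 24: 24 < 46 → go left; 24 < 32 → go left; 24 < 30 → go left; 24 > 12 → go right; 24 < 29 → go left. Place as left child of 29.
Insert 10: 10 < 46 → go left; 10 < 32 → go left; 10 < 30 → go left; 10 < 12 → go left; 10 > 1 → go right. Place as right child of 1.
Insert 47: 47 > 46 → go right; 47 < 49 → go left. Place as left child of 49.
Insert 54: 54 > 46 → go right; 54 > 49 → go right. Place as right child of 49.
Insert 44: 44 < 46 → go left; 44 > 32 → go right. Place as right child of 32.
Insert 56: 56 > 46 → go right; 56 > 49 → go right; 56 > 54 → go right. Place as right child of 54.
Insert 11: 11 < 46 → go left; 11 < 32 → go left; 11 < 30 → go left; 11 < 12 → go left; 11 > 1 → go right; 11 > 10 → go right. Place as right child of 10.

The deepest node is 11 at depth 6.

6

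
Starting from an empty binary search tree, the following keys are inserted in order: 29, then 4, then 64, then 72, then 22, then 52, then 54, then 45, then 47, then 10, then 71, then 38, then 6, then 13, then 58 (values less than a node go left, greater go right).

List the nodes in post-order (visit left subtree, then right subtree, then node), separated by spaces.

6 13 10 22 4 38 47 45 58 54 52 71 72 64 29

29: root
4: left child of 29 (depth 1)
64: right child of 29 (depth 1)
72: right child of 64 (depth 2)
22: right child of 4 (depth 2)
52: left child of 64 (depth 2)
54: right child of 52 (depth 3)
45: left child of 52 (depth 3)
47: right child of 45 (depth 4)
10: left child of 22 (depth 3)
71: left child of 72 (depth 3)
38: left child of 45 (depth 4)
6: left child of 10 (depth 4)
13: right child of 10 (depth 4)
58: right child of 54 (depth 4)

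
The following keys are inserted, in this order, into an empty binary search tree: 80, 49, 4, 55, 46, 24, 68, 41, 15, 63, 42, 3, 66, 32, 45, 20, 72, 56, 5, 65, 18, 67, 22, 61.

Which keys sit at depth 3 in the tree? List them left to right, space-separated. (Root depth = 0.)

3 46 68

Resulting structure (node: left, right):
  80: L=49, R=–
  49: L=4, R=55
  4: L=3, R=46
  55: L=–, R=68
  46: L=24, R=–
  24: L=15, R=41
  68: L=63, R=72
  41: L=32, R=42
  15: L=5, R=20
  63: L=56, R=66
  42: L=–, R=45
  3: L=–, R=–
  66: L=65, R=67
  32: L=–, R=–
  45: L=–, R=–
  20: L=18, R=22
  72: L=–, R=–
  56: L=–, R=61
  5: L=–, R=–
  65: L=–, R=–
  18: L=–, R=–
  67: L=–, R=–
  22: L=–, R=–
  61: L=–, R=–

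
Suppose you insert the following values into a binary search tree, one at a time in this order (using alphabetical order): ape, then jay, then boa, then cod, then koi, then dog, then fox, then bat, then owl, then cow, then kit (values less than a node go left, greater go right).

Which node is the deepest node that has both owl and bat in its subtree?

jay

ape: root
jay: right child of ape (depth 1)
boa: left child of jay (depth 2)
cod: right child of boa (depth 3)
koi: right child of jay (depth 2)
dog: right child of cod (depth 4)
fox: right child of dog (depth 5)
bat: left child of boa (depth 3)
owl: right child of koi (depth 3)
cow: left child of dog (depth 5)
kit: left child of koi (depth 3)

Path to owl: ape → jay → koi → owl
Path to bat: ape → jay → boa → bat
The paths share a prefix ending at jay, then split left and right.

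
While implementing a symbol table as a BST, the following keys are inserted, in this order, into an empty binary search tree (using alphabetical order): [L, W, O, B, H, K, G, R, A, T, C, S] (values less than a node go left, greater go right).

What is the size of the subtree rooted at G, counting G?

L: root
W: right child of L (depth 1)
O: left child of W (depth 2)
B: left child of L (depth 1)
H: right child of B (depth 2)
K: right child of H (depth 3)
G: left child of H (depth 3)
R: right child of O (depth 3)
A: left child of B (depth 2)
T: right child of R (depth 4)
C: left child of G (depth 4)
S: left child of T (depth 5)

Subtree rooted at G contains: G, C — 2 nodes.

2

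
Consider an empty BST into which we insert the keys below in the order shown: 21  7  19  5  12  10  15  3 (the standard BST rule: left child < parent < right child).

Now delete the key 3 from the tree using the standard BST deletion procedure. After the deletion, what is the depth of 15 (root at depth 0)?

4

21: root
7: left child of 21 (depth 1)
19: right child of 7 (depth 2)
5: left child of 7 (depth 2)
12: left child of 19 (depth 3)
10: left child of 12 (depth 4)
15: right child of 12 (depth 4)
3: left child of 5 (depth 3)

Delete 3 (at most one child — splice it out).
After deletion, path to 15: 21 → 7 → 19 → 12 → 15.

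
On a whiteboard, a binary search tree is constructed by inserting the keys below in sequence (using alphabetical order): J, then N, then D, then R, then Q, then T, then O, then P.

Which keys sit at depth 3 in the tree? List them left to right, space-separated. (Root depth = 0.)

Q T

Resulting structure (node: left, right):
  J: L=D, R=N
  N: L=–, R=R
  D: L=–, R=–
  R: L=Q, R=T
  Q: L=O, R=–
  T: L=–, R=–
  O: L=–, R=P
  P: L=–, R=–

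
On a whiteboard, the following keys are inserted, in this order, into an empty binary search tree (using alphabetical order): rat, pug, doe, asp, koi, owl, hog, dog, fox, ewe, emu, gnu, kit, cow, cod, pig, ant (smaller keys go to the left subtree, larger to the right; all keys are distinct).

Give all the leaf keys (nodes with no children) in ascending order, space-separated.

Insert rat: tree is empty, so rat becomes the root.
Insert pug: pug < rat → go left. Place as left child of rat.
Insert doe: doe < rat → go left; doe < pug → go left. Place as left child of pug.
Insert asp: asp < rat → go left; asp < pug → go left; asp < doe → go left. Place as left child of doe.
Insert koi: koi < rat → go left; koi < pug → go left; koi > doe → go right. Place as right child of doe.
Insert owl: owl < rat → go left; owl < pug → go left; owl > doe → go right; owl > koi → go right. Place as right child of koi.
Insert hog: hog < rat → go left; hog < pug → go left; hog > doe → go right; hog < koi → go left. Place as left child of koi.
Insert dog: dog < rat → go left; dog < pug → go left; dog > doe → go right; dog < koi → go left; dog < hog → go left. Place as left child of hog.
Insert fox: fox < rat → go left; fox < pug → go left; fox > doe → go right; fox < koi → go left; fox < hog → go left; fox > dog → go right. Place as right child of dog.
Insert ewe: ewe < rat → go left; ewe < pug → go left; ewe > doe → go right; ewe < koi → go left; ewe < hog → go left; ewe > dog → go right; ewe < fox → go left. Place as left child of fox.
Insert emu: emu < rat → go left; emu < pug → go left; emu > doe → go right; emu < koi → go left; emu < hog → go left; emu > dog → go right; emu < fox → go left; emu < ewe → go left. Place as left child of ewe.
Insert gnu: gnu < rat → go left; gnu < pug → go left; gnu > doe → go right; gnu < koi → go left; gnu < hog → go left; gnu > dog → go right; gnu > fox → go right. Place as right child of fox.
Insert kit: kit < rat → go left; kit < pug → go left; kit > doe → go right; kit < koi → go left; kit > hog → go right. Place as right child of hog.
Insert cow: cow < rat → go left; cow < pug → go left; cow < doe → go left; cow > asp → go right. Place as right child of asp.
Insert cod: cod < rat → go left; cod < pug → go left; cod < doe → go left; cod > asp → go right; cod < cow → go left. Place as left child of cow.
Insert pig: pig < rat → go left; pig < pug → go left; pig > doe → go right; pig > koi → go right; pig > owl → go right. Place as right child of owl.
Insert ant: ant < rat → go left; ant < pug → go left; ant < doe → go left; ant < asp → go left. Place as left child of asp.

ant cod emu gnu kit pig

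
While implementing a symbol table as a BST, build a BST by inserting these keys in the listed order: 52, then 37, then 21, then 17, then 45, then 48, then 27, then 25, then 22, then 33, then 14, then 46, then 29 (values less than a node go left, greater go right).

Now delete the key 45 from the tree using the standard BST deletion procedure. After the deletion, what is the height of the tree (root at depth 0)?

52: root
37: left child of 52 (depth 1)
21: left child of 37 (depth 2)
17: left child of 21 (depth 3)
45: right child of 37 (depth 2)
48: right child of 45 (depth 3)
27: right child of 21 (depth 3)
25: left child of 27 (depth 4)
22: left child of 25 (depth 5)
33: right child of 27 (depth 4)
14: left child of 17 (depth 4)
46: left child of 48 (depth 4)
29: left child of 33 (depth 5)

Delete 45 (at most one child — splice it out).
After deletion, deepest node is 22 at depth 5.

5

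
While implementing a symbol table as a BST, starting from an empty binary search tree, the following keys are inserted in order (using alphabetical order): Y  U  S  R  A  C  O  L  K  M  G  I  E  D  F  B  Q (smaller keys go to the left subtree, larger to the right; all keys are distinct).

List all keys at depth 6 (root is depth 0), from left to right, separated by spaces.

B O

Insert Y: tree is empty, so Y becomes the root.
Insert U: U < Y → go left. Place as left child of Y.
Insert S: S < Y → go left; S < U → go left. Place as left child of U.
Insert R: R < Y → go left; R < U → go left; R < S → go left. Place as left child of S.
Insert A: A < Y → go left; A < U → go left; A < S → go left; A < R → go left. Place as left child of R.
Insert C: C < Y → go left; C < U → go left; C < S → go left; C < R → go left; C > A → go right. Place as right child of A.
Insert O: O < Y → go left; O < U → go left; O < S → go left; O < R → go left; O > A → go right; O > C → go right. Place as right child of C.
Insert L: L < Y → go left; L < U → go left; L < S → go left; L < R → go left; L > A → go right; L > C → go right; L < O → go left. Place as left child of O.
Insert K: K < Y → go left; K < U → go left; K < S → go left; K < R → go left; K > A → go right; K > C → go right; K < O → go left; K < L → go left. Place as left child of L.
Insert M: M < Y → go left; M < U → go left; M < S → go left; M < R → go left; M > A → go right; M > C → go right; M < O → go left; M > L → go right. Place as right child of L.
Insert G: G < Y → go left; G < U → go left; G < S → go left; G < R → go left; G > A → go right; G > C → go right; G < O → go left; G < L → go left; G < K → go left. Place as left child of K.
Insert I: I < Y → go left; I < U → go left; I < S → go left; I < R → go left; I > A → go right; I > C → go right; I < O → go left; I < L → go left; I < K → go left; I > G → go right. Place as right child of G.
Insert E: E < Y → go left; E < U → go left; E < S → go left; E < R → go left; E > A → go right; E > C → go right; E < O → go left; E < L → go left; E < K → go left; E < G → go left. Place as left child of G.
Insert D: D < Y → go left; D < U → go left; D < S → go left; D < R → go left; D > A → go right; D > C → go right; D < O → go left; D < L → go left; D < K → go left; D < G → go left; D < E → go left. Place as left child of E.
Insert F: F < Y → go left; F < U → go left; F < S → go left; F < R → go left; F > A → go right; F > C → go right; F < O → go left; F < L → go left; F < K → go left; F < G → go left; F > E → go right. Place as right child of E.
Insert B: B < Y → go left; B < U → go left; B < S → go left; B < R → go left; B > A → go right; B < C → go left. Place as left child of C.
Insert Q: Q < Y → go left; Q < U → go left; Q < S → go left; Q < R → go left; Q > A → go right; Q > C → go right; Q > O → go right. Place as right child of O.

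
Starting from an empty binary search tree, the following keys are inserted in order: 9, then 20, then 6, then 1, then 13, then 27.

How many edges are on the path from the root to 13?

2

Insert 9: tree is empty, so 9 becomes the root.
Insert 20: 20 > 9 → go right. Place as right child of 9.
Insert 6: 6 < 9 → go left. Place as left child of 9.
Insert 1: 1 < 9 → go left; 1 < 6 → go left. Place as left child of 6.
Insert 13: 13 > 9 → go right; 13 < 20 → go left. Place as left child of 20.
Insert 27: 27 > 9 → go right; 27 > 20 → go right. Place as right child of 20.

Path to 13: 9 → 20 → 13, which is 2 edges.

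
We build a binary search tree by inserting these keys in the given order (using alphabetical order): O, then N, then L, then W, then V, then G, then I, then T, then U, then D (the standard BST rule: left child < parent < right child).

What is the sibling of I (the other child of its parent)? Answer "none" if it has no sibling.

Insert O: tree is empty, so O becomes the root.
Insert N: N < O → go left. Place as left child of O.
Insert L: L < O → go left; L < N → go left. Place as left child of N.
Insert W: W > O → go right. Place as right child of O.
Insert V: V > O → go right; V < W → go left. Place as left child of W.
Insert G: G < O → go left; G < N → go left; G < L → go left. Place as left child of L.
Insert I: I < O → go left; I < N → go left; I < L → go left; I > G → go right. Place as right child of G.
Insert T: T > O → go right; T < W → go left; T < V → go left. Place as left child of V.
Insert U: U > O → go right; U < W → go left; U < V → go left; U > T → go right. Place as right child of T.
Insert D: D < O → go left; D < N → go left; D < L → go left; D < G → go left. Place as left child of G.

I's parent is G; the other child of G is D.

D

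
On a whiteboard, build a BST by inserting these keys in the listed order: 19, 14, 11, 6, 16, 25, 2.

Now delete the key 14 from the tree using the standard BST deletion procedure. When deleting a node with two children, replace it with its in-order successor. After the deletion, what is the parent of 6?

19: root
14: left child of 19 (depth 1)
11: left child of 14 (depth 2)
6: left child of 11 (depth 3)
16: right child of 14 (depth 2)
25: right child of 19 (depth 1)
2: left child of 6 (depth 4)

Delete 14 (two children — replace with in-order successor).
After deletion, 6's parent is 11.

11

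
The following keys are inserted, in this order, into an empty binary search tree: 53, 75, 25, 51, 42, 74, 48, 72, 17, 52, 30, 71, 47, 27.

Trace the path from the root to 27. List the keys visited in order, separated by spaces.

53 25 51 42 30 27

53: root
75: right child of 53 (depth 1)
25: left child of 53 (depth 1)
51: right child of 25 (depth 2)
42: left child of 51 (depth 3)
74: left child of 75 (depth 2)
48: right child of 42 (depth 4)
72: left child of 74 (depth 3)
17: left child of 25 (depth 2)
52: right child of 51 (depth 3)
30: left child of 42 (depth 4)
71: left child of 72 (depth 4)
47: left child of 48 (depth 5)
27: left child of 30 (depth 5)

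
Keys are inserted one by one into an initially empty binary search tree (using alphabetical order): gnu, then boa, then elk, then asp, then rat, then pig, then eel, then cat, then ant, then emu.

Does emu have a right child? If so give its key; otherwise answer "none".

gnu: root
boa: left child of gnu (depth 1)
elk: right child of boa (depth 2)
asp: left child of boa (depth 2)
rat: right child of gnu (depth 1)
pig: left child of rat (depth 2)
eel: left child of elk (depth 3)
cat: left child of eel (depth 4)
ant: left child of asp (depth 3)
emu: right child of elk (depth 3)

none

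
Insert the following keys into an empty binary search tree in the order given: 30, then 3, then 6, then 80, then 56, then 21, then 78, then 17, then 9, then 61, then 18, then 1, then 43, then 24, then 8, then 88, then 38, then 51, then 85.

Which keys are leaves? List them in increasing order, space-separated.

30: root
3: left child of 30 (depth 1)
6: right child of 3 (depth 2)
80: right child of 30 (depth 1)
56: left child of 80 (depth 2)
21: right child of 6 (depth 3)
78: right child of 56 (depth 3)
17: left child of 21 (depth 4)
9: left child of 17 (depth 5)
61: left child of 78 (depth 4)
18: right child of 17 (depth 5)
1: left child of 3 (depth 2)
43: left child of 56 (depth 3)
24: right child of 21 (depth 4)
8: left child of 9 (depth 6)
88: right child of 80 (depth 2)
38: left child of 43 (depth 4)
51: right child of 43 (depth 4)
85: left child of 88 (depth 3)

1 8 18 24 38 51 61 85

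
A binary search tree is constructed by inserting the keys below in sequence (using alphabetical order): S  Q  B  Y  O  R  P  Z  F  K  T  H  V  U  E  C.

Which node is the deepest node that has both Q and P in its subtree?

S: root
Q: left child of S (depth 1)
B: left child of Q (depth 2)
Y: right child of S (depth 1)
O: right child of B (depth 3)
R: right child of Q (depth 2)
P: right child of O (depth 4)
Z: right child of Y (depth 2)
F: left child of O (depth 4)
K: right child of F (depth 5)
T: left child of Y (depth 2)
H: left child of K (depth 6)
V: right child of T (depth 3)
U: left child of V (depth 4)
E: left child of F (depth 5)
C: left child of E (depth 6)

Path to Q: S → Q
Path to P: S → Q → B → O → P
Q lies on both paths and is an ancestor of the other node.

Q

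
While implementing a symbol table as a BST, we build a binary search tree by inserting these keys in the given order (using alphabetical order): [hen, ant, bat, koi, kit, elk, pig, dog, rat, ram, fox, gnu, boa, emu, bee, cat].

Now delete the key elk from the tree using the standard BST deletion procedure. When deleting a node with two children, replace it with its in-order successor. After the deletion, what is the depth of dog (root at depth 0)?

4

hen: root
ant: left child of hen (depth 1)
bat: right child of ant (depth 2)
koi: right child of hen (depth 1)
kit: left child of koi (depth 2)
elk: right child of bat (depth 3)
pig: right child of koi (depth 2)
dog: left child of elk (depth 4)
rat: right child of pig (depth 3)
ram: left child of rat (depth 4)
fox: right child of elk (depth 4)
gnu: right child of fox (depth 5)
boa: left child of dog (depth 5)
emu: left child of fox (depth 5)
bee: left child of boa (depth 6)
cat: right child of boa (depth 6)

Delete elk (two children — replace with in-order successor).
After deletion, path to dog: hen → ant → bat → emu → dog.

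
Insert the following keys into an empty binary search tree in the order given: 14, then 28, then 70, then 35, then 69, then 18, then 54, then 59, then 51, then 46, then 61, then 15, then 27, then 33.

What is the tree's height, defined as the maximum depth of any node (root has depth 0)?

14: root
28: right child of 14 (depth 1)
70: right child of 28 (depth 2)
35: left child of 70 (depth 3)
69: right child of 35 (depth 4)
18: left child of 28 (depth 2)
54: left child of 69 (depth 5)
59: right child of 54 (depth 6)
51: left child of 54 (depth 6)
46: left child of 51 (depth 7)
61: right child of 59 (depth 7)
15: left child of 18 (depth 3)
27: right child of 18 (depth 3)
33: left child of 35 (depth 4)

The deepest node is 46 at depth 7.

7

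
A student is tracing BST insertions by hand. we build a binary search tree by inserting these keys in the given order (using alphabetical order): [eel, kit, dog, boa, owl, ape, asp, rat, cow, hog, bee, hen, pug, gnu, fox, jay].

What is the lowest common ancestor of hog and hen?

Insert eel: tree is empty, so eel becomes the root.
Insert kit: kit > eel → go right. Place as right child of eel.
Insert dog: dog < eel → go left. Place as left child of eel.
Insert boa: boa < eel → go left; boa < dog → go left. Place as left child of dog.
Insert owl: owl > eel → go right; owl > kit → go right. Place as right child of kit.
Insert ape: ape < eel → go left; ape < dog → go left; ape < boa → go left. Place as left child of boa.
Insert asp: asp < eel → go left; asp < dog → go left; asp < boa → go left; asp > ape → go right. Place as right child of ape.
Insert rat: rat > eel → go right; rat > kit → go right; rat > owl → go right. Place as right child of owl.
Insert cow: cow < eel → go left; cow < dog → go left; cow > boa → go right. Place as right child of boa.
Insert hog: hog > eel → go right; hog < kit → go left. Place as left child of kit.
Insert bee: bee < eel → go left; bee < dog → go left; bee < boa → go left; bee > ape → go right; bee > asp → go right. Place as right child of asp.
Insert hen: hen > eel → go right; hen < kit → go left; hen < hog → go left. Place as left child of hog.
Insert pug: pug > eel → go right; pug > kit → go right; pug > owl → go right; pug < rat → go left. Place as left child of rat.
Insert gnu: gnu > eel → go right; gnu < kit → go left; gnu < hog → go left; gnu < hen → go left. Place as left child of hen.
Insert fox: fox > eel → go right; fox < kit → go left; fox < hog → go left; fox < hen → go left; fox < gnu → go left. Place as left child of gnu.
Insert jay: jay > eel → go right; jay < kit → go left; jay > hog → go right. Place as right child of hog.

Path to hog: eel → kit → hog
Path to hen: eel → kit → hog → hen
hog lies on both paths and is an ancestor of the other node.

hog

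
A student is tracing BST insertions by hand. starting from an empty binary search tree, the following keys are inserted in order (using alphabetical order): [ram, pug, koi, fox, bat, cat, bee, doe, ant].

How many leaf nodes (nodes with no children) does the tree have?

ram: root
pug: left child of ram (depth 1)
koi: left child of pug (depth 2)
fox: left child of koi (depth 3)
bat: left child of fox (depth 4)
cat: right child of bat (depth 5)
bee: left child of cat (depth 6)
doe: right child of cat (depth 6)
ant: left child of bat (depth 5)

Leaves: ant, bee, doe — 3 in total.

3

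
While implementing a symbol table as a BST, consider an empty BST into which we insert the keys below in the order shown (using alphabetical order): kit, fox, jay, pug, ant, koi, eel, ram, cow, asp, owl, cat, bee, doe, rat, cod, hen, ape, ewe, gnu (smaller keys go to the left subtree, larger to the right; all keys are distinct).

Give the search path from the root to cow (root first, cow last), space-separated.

Resulting structure (node: left, right):
  kit: L=fox, R=pug
  fox: L=ant, R=jay
  jay: L=hen, R=–
  pug: L=koi, R=ram
  ant: L=–, R=eel
  koi: L=–, R=owl
  eel: L=cow, R=ewe
  ram: L=–, R=rat
  cow: L=asp, R=doe
  asp: L=ape, R=cat
  owl: L=–, R=–
  cat: L=bee, R=cod
  bee: L=–, R=–
  doe: L=–, R=–
  rat: L=–, R=–
  cod: L=–, R=–
  hen: L=gnu, R=–
  ape: L=–, R=–
  ewe: L=–, R=–
  gnu: L=–, R=–

kit fox ant eel cow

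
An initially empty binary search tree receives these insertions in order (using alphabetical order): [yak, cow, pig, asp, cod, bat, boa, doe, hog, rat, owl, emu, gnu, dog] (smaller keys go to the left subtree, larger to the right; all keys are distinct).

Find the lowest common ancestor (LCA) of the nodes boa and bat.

Insert yak: tree is empty, so yak becomes the root.
Insert cow: cow < yak → go left. Place as left child of yak.
Insert pig: pig < yak → go left; pig > cow → go right. Place as right child of cow.
Insert asp: asp < yak → go left; asp < cow → go left. Place as left child of cow.
Insert cod: cod < yak → go left; cod < cow → go left; cod > asp → go right. Place as right child of asp.
Insert bat: bat < yak → go left; bat < cow → go left; bat > asp → go right; bat < cod → go left. Place as left child of cod.
Insert boa: boa < yak → go left; boa < cow → go left; boa > asp → go right; boa < cod → go left; boa > bat → go right. Place as right child of bat.
Insert doe: doe < yak → go left; doe > cow → go right; doe < pig → go left. Place as left child of pig.
Insert hog: hog < yak → go left; hog > cow → go right; hog < pig → go left; hog > doe → go right. Place as right child of doe.
Insert rat: rat < yak → go left; rat > cow → go right; rat > pig → go right. Place as right child of pig.
Insert owl: owl < yak → go left; owl > cow → go right; owl < pig → go left; owl > doe → go right; owl > hog → go right. Place as right child of hog.
Insert emu: emu < yak → go left; emu > cow → go right; emu < pig → go left; emu > doe → go right; emu < hog → go left. Place as left child of hog.
Insert gnu: gnu < yak → go left; gnu > cow → go right; gnu < pig → go left; gnu > doe → go right; gnu < hog → go left; gnu > emu → go right. Place as right child of emu.
Insert dog: dog < yak → go left; dog > cow → go right; dog < pig → go left; dog > doe → go right; dog < hog → go left; dog < emu → go left. Place as left child of emu.

Path to boa: yak → cow → asp → cod → bat → boa
Path to bat: yak → cow → asp → cod → bat
bat lies on both paths and is an ancestor of the other node.

bat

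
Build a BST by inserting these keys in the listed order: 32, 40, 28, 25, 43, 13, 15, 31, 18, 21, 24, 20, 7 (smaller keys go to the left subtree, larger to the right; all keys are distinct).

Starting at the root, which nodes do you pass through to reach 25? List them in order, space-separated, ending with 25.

32: root
40: right child of 32 (depth 1)
28: left child of 32 (depth 1)
25: left child of 28 (depth 2)
43: right child of 40 (depth 2)
13: left child of 25 (depth 3)
15: right child of 13 (depth 4)
31: right child of 28 (depth 2)
18: right child of 15 (depth 5)
21: right child of 18 (depth 6)
24: right child of 21 (depth 7)
20: left child of 21 (depth 7)
7: left child of 13 (depth 4)

32 28 25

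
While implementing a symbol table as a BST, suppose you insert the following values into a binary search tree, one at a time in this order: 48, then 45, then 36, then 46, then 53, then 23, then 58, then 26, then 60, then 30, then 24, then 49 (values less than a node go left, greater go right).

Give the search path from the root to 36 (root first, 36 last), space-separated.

48 45 36

48: root
45: left child of 48 (depth 1)
36: left child of 45 (depth 2)
46: right child of 45 (depth 2)
53: right child of 48 (depth 1)
23: left child of 36 (depth 3)
58: right child of 53 (depth 2)
26: right child of 23 (depth 4)
60: right child of 58 (depth 3)
30: right child of 26 (depth 5)
24: left child of 26 (depth 5)
49: left child of 53 (depth 2)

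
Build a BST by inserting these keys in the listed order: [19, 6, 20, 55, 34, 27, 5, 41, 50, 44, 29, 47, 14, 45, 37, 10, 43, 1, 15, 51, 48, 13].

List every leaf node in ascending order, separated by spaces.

Resulting structure (node: left, right):
  19: L=6, R=20
  6: L=5, R=14
  20: L=–, R=55
  55: L=34, R=–
  34: L=27, R=41
  27: L=–, R=29
  5: L=1, R=–
  41: L=37, R=50
  50: L=44, R=51
  44: L=43, R=47
  29: L=–, R=–
  47: L=45, R=48
  14: L=10, R=15
  45: L=–, R=–
  37: L=–, R=–
  10: L=–, R=13
  43: L=–, R=–
  1: L=–, R=–
  15: L=–, R=–
  51: L=–, R=–
  48: L=–, R=–
  13: L=–, R=–

1 13 15 29 37 43 45 48 51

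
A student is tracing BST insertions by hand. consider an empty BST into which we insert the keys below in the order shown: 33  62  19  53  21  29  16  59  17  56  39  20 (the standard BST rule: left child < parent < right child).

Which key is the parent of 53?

33: root
62: right child of 33 (depth 1)
19: left child of 33 (depth 1)
53: left child of 62 (depth 2)
21: right child of 19 (depth 2)
29: right child of 21 (depth 3)
16: left child of 19 (depth 2)
59: right child of 53 (depth 3)
17: right child of 16 (depth 3)
56: left child of 59 (depth 4)
39: left child of 53 (depth 3)
20: left child of 21 (depth 3)

62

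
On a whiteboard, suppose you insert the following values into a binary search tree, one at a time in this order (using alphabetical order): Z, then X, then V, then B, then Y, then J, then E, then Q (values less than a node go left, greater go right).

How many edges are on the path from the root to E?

Insert Z: tree is empty, so Z becomes the root.
Insert X: X < Z → go left. Place as left child of Z.
Insert V: V < Z → go left; V < X → go left. Place as left child of X.
Insert B: B < Z → go left; B < X → go left; B < V → go left. Place as left child of V.
Insert Y: Y < Z → go left; Y > X → go right. Place as right child of X.
Insert J: J < Z → go left; J < X → go left; J < V → go left; J > B → go right. Place as right child of B.
Insert E: E < Z → go left; E < X → go left; E < V → go left; E > B → go right; E < J → go left. Place as left child of J.
Insert Q: Q < Z → go left; Q < X → go left; Q < V → go left; Q > B → go right; Q > J → go right. Place as right child of J.

Path to E: Z → X → V → B → J → E, which is 5 edges.

5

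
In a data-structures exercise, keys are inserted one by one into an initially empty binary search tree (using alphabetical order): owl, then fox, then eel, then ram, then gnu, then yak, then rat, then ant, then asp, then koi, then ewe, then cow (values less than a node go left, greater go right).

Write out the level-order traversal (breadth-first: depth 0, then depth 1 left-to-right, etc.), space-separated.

owl fox ram eel gnu yak ant ewe koi rat asp cow

owl: root
fox: left child of owl (depth 1)
eel: left child of fox (depth 2)
ram: right child of owl (depth 1)
gnu: right child of fox (depth 2)
yak: right child of ram (depth 2)
rat: left child of yak (depth 3)
ant: left child of eel (depth 3)
asp: right child of ant (depth 4)
koi: right child of gnu (depth 3)
ewe: right child of eel (depth 3)
cow: right child of asp (depth 5)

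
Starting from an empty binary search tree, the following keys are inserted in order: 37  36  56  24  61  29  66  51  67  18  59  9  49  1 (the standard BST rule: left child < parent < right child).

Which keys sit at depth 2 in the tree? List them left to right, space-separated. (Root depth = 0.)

Resulting structure (node: left, right):
  37: L=36, R=56
  36: L=24, R=–
  56: L=51, R=61
  24: L=18, R=29
  61: L=59, R=66
  29: L=–, R=–
  66: L=–, R=67
  51: L=49, R=–
  67: L=–, R=–
  18: L=9, R=–
  59: L=–, R=–
  9: L=1, R=–
  49: L=–, R=–
  1: L=–, R=–

24 51 61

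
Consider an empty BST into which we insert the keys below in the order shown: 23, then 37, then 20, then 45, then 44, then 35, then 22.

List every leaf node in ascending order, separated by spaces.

23: root
37: right child of 23 (depth 1)
20: left child of 23 (depth 1)
45: right child of 37 (depth 2)
44: left child of 45 (depth 3)
35: left child of 37 (depth 2)
22: right child of 20 (depth 2)

22 35 44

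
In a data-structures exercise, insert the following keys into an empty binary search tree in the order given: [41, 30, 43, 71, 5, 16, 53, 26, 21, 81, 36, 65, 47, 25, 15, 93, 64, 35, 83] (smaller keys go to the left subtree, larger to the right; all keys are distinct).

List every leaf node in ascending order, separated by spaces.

15 25 35 47 64 83

41: root
30: left child of 41 (depth 1)
43: right child of 41 (depth 1)
71: right child of 43 (depth 2)
5: left child of 30 (depth 2)
16: right child of 5 (depth 3)
53: left child of 71 (depth 3)
26: right child of 16 (depth 4)
21: left child of 26 (depth 5)
81: right child of 71 (depth 3)
36: right child of 30 (depth 2)
65: right child of 53 (depth 4)
47: left child of 53 (depth 4)
25: right child of 21 (depth 6)
15: left child of 16 (depth 4)
93: right child of 81 (depth 4)
64: left child of 65 (depth 5)
35: left child of 36 (depth 3)
83: left child of 93 (depth 5)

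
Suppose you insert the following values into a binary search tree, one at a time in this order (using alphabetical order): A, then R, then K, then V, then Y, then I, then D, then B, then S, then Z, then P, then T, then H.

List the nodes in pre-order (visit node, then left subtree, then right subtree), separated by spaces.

A: root
R: right child of A (depth 1)
K: left child of R (depth 2)
V: right child of R (depth 2)
Y: right child of V (depth 3)
I: left child of K (depth 3)
D: left child of I (depth 4)
B: left child of D (depth 5)
S: left child of V (depth 3)
Z: right child of Y (depth 4)
P: right child of K (depth 3)
T: right child of S (depth 4)
H: right child of D (depth 5)

A R K I D B H P V S T Y Z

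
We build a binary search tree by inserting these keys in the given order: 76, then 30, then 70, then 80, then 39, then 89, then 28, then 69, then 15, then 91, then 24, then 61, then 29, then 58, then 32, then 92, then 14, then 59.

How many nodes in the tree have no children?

Insert 76: tree is empty, so 76 becomes the root.
Insert 30: 30 < 76 → go left. Place as left child of 76.
Insert 70: 70 < 76 → go left; 70 > 30 → go right. Place as right child of 30.
Insert 80: 80 > 76 → go right. Place as right child of 76.
Insert 39: 39 < 76 → go left; 39 > 30 → go right; 39 < 70 → go left. Place as left child of 70.
Insert 89: 89 > 76 → go right; 89 > 80 → go right. Place as right child of 80.
Insert 28: 28 < 76 → go left; 28 < 30 → go left. Place as left child of 30.
Insert 69: 69 < 76 → go left; 69 > 30 → go right; 69 < 70 → go left; 69 > 39 → go right. Place as right child of 39.
Insert 15: 15 < 76 → go left; 15 < 30 → go left; 15 < 28 → go left. Place as left child of 28.
Insert 91: 91 > 76 → go right; 91 > 80 → go right; 91 > 89 → go right. Place as right child of 89.
Insert 24: 24 < 76 → go left; 24 < 30 → go left; 24 < 28 → go left; 24 > 15 → go right. Place as right child of 15.
Insert 61: 61 < 76 → go left; 61 > 30 → go right; 61 < 70 → go left; 61 > 39 → go right; 61 < 69 → go left. Place as left child of 69.
Insert 29: 29 < 76 → go left; 29 < 30 → go left; 29 > 28 → go right. Place as right child of 28.
Insert 58: 58 < 76 → go left; 58 > 30 → go right; 58 < 70 → go left; 58 > 39 → go right; 58 < 69 → go left; 58 < 61 → go left. Place as left child of 61.
Insert 32: 32 < 76 → go left; 32 > 30 → go right; 32 < 70 → go left; 32 < 39 → go left. Place as left child of 39.
Insert 92: 92 > 76 → go right; 92 > 80 → go right; 92 > 89 → go right; 92 > 91 → go right. Place as right child of 91.
Insert 14: 14 < 76 → go left; 14 < 30 → go left; 14 < 28 → go left; 14 < 15 → go left. Place as left child of 15.
Insert 59: 59 < 76 → go left; 59 > 30 → go right; 59 < 70 → go left; 59 > 39 → go right; 59 < 69 → go left; 59 < 61 → go left; 59 > 58 → go right. Place as right child of 58.

Leaves: 14, 24, 29, 32, 59, 92 — 6 in total.

6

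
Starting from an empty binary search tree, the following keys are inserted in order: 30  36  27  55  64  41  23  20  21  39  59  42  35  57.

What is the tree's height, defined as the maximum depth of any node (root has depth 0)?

5

30: root
36: right child of 30 (depth 1)
27: left child of 30 (depth 1)
55: right child of 36 (depth 2)
64: right child of 55 (depth 3)
41: left child of 55 (depth 3)
23: left child of 27 (depth 2)
20: left child of 23 (depth 3)
21: right child of 20 (depth 4)
39: left child of 41 (depth 4)
59: left child of 64 (depth 4)
42: right child of 41 (depth 4)
35: left child of 36 (depth 2)
57: left child of 59 (depth 5)

The deepest node is 57 at depth 5.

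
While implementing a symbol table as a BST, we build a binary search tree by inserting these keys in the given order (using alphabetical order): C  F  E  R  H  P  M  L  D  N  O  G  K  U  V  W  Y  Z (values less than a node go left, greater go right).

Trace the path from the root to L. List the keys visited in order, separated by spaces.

Insert C: tree is empty, so C becomes the root.
Insert F: F > C → go right. Place as right child of C.
Insert E: E > C → go right; E < F → go left. Place as left child of F.
Insert R: R > C → go right; R > F → go right. Place as right child of F.
Insert H: H > C → go right; H > F → go right; H < R → go left. Place as left child of R.
Insert P: P > C → go right; P > F → go right; P < R → go left; P > H → go right. Place as right child of H.
Insert M: M > C → go right; M > F → go right; M < R → go left; M > H → go right; M < P → go left. Place as left child of P.
Insert L: L > C → go right; L > F → go right; L < R → go left; L > H → go right; L < P → go left; L < M → go left. Place as left child of M.
Insert D: D > C → go right; D < F → go left; D < E → go left. Place as left child of E.
Insert N: N > C → go right; N > F → go right; N < R → go left; N > H → go right; N < P → go left; N > M → go right. Place as right child of M.
Insert O: O > C → go right; O > F → go right; O < R → go left; O > H → go right; O < P → go left; O > M → go right; O > N → go right. Place as right child of N.
Insert G: G > C → go right; G > F → go right; G < R → go left; G < H → go left. Place as left child of H.
Insert K: K > C → go right; K > F → go right; K < R → go left; K > H → go right; K < P → go left; K < M → go left; K < L → go left. Place as left child of L.
Insert U: U > C → go right; U > F → go right; U > R → go right. Place as right child of R.
Insert V: V > C → go right; V > F → go right; V > R → go right; V > U → go right. Place as right child of U.
Insert W: W > C → go right; W > F → go right; W > R → go right; W > U → go right; W > V → go right. Place as right child of V.
Insert Y: Y > C → go right; Y > F → go right; Y > R → go right; Y > U → go right; Y > V → go right; Y > W → go right. Place as right child of W.
Insert Z: Z > C → go right; Z > F → go right; Z > R → go right; Z > U → go right; Z > V → go right; Z > W → go right; Z > Y → go right. Place as right child of Y.

C F R H P M L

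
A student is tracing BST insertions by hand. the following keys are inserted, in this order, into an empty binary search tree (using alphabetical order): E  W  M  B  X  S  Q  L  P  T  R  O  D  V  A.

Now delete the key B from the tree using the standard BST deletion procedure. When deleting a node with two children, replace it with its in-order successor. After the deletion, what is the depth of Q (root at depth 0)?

4

E: root
W: right child of E (depth 1)
M: left child of W (depth 2)
B: left child of E (depth 1)
X: right child of W (depth 2)
S: right child of M (depth 3)
Q: left child of S (depth 4)
L: left child of M (depth 3)
P: left child of Q (depth 5)
T: right child of S (depth 4)
R: right child of Q (depth 5)
O: left child of P (depth 6)
D: right child of B (depth 2)
V: right child of T (depth 5)
A: left child of B (depth 2)

Delete B (two children — replace with in-order successor).
After deletion, path to Q: E → W → M → S → Q.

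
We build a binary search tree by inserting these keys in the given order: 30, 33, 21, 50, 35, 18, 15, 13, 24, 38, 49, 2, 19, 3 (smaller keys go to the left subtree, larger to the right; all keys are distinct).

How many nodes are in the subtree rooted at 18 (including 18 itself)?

30: root
33: right child of 30 (depth 1)
21: left child of 30 (depth 1)
50: right child of 33 (depth 2)
35: left child of 50 (depth 3)
18: left child of 21 (depth 2)
15: left child of 18 (depth 3)
13: left child of 15 (depth 4)
24: right child of 21 (depth 2)
38: right child of 35 (depth 4)
49: right child of 38 (depth 5)
2: left child of 13 (depth 5)
19: right child of 18 (depth 3)
3: right child of 2 (depth 6)

Subtree rooted at 18 contains: 18, 15, 13, 2, 3, 19 — 6 nodes.

6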